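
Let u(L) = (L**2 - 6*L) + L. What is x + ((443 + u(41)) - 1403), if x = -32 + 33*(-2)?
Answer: 418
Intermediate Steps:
u(L) = L**2 - 5*L
x = -98 (x = -32 - 66 = -98)
x + ((443 + u(41)) - 1403) = -98 + ((443 + 41*(-5 + 41)) - 1403) = -98 + ((443 + 41*36) - 1403) = -98 + ((443 + 1476) - 1403) = -98 + (1919 - 1403) = -98 + 516 = 418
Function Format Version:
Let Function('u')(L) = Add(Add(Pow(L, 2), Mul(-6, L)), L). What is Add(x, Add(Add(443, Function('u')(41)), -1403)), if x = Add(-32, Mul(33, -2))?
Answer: 418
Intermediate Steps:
Function('u')(L) = Add(Pow(L, 2), Mul(-5, L))
x = -98 (x = Add(-32, -66) = -98)
Add(x, Add(Add(443, Function('u')(41)), -1403)) = Add(-98, Add(Add(443, Mul(41, Add(-5, 41))), -1403)) = Add(-98, Add(Add(443, Mul(41, 36)), -1403)) = Add(-98, Add(Add(443, 1476), -1403)) = Add(-98, Add(1919, -1403)) = Add(-98, 516) = 418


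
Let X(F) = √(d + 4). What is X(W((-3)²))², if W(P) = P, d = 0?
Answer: 4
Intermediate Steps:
X(F) = 2 (X(F) = √(0 + 4) = √4 = 2)
X(W((-3)²))² = 2² = 4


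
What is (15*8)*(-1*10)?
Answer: -1200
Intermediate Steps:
(15*8)*(-1*10) = 120*(-10) = -1200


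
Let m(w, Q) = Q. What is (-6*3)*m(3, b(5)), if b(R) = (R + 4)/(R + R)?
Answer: -81/5 ≈ -16.200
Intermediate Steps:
b(R) = (4 + R)/(2*R) (b(R) = (4 + R)/((2*R)) = (4 + R)*(1/(2*R)) = (4 + R)/(2*R))
(-6*3)*m(3, b(5)) = (-6*3)*((1/2)*(4 + 5)/5) = -9*9/5 = -18*9/10 = -81/5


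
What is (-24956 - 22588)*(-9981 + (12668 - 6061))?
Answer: 160413456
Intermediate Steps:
(-24956 - 22588)*(-9981 + (12668 - 6061)) = -47544*(-9981 + 6607) = -47544*(-3374) = 160413456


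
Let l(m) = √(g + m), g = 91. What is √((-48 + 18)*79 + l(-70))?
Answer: √(-2370 + √21) ≈ 48.636*I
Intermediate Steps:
l(m) = √(91 + m)
√((-48 + 18)*79 + l(-70)) = √((-48 + 18)*79 + √(91 - 70)) = √(-30*79 + √21) = √(-2370 + √21)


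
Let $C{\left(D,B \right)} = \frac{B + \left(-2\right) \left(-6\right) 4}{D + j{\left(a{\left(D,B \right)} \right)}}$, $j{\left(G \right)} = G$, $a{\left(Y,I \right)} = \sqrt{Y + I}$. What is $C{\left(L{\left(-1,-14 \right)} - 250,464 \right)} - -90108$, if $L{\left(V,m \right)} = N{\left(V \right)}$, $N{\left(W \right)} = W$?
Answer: $\frac{1414393148}{15697} - \frac{128 \sqrt{213}}{15697} \approx 90106.0$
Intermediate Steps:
$a{\left(Y,I \right)} = \sqrt{I + Y}$
$L{\left(V,m \right)} = V$
$C{\left(D,B \right)} = \frac{48 + B}{D + \sqrt{B + D}}$ ($C{\left(D,B \right)} = \frac{B + \left(-2\right) \left(-6\right) 4}{D + \sqrt{B + D}} = \frac{B + 12 \cdot 4}{D + \sqrt{B + D}} = \frac{B + 48}{D + \sqrt{B + D}} = \frac{48 + B}{D + \sqrt{B + D}}$)
$C{\left(L{\left(-1,-14 \right)} - 250,464 \right)} - -90108 = \frac{48 + 464}{\left(-1 - 250\right) + \sqrt{464 - 251}} - -90108 = \frac{1}{-251 + \sqrt{464 - 251}} \cdot 512 + 90108 = \frac{1}{-251 + \sqrt{213}} \cdot 512 + 90108 = \frac{512}{-251 + \sqrt{213}} + 90108 = 90108 + \frac{512}{-251 + \sqrt{213}}$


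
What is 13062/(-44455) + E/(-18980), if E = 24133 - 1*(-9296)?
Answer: -346800591/168751180 ≈ -2.0551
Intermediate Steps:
E = 33429 (E = 24133 + 9296 = 33429)
13062/(-44455) + E/(-18980) = 13062/(-44455) + 33429/(-18980) = 13062*(-1/44455) + 33429*(-1/18980) = -13062/44455 - 33429/18980 = -346800591/168751180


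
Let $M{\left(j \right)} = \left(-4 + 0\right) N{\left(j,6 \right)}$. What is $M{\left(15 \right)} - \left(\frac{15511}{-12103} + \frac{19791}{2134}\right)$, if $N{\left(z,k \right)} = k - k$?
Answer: $- \frac{206429999}{25827802} \approx -7.9926$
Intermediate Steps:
$N{\left(z,k \right)} = 0$
$M{\left(j \right)} = 0$ ($M{\left(j \right)} = \left(-4 + 0\right) 0 = \left(-4\right) 0 = 0$)
$M{\left(15 \right)} - \left(\frac{15511}{-12103} + \frac{19791}{2134}\right) = 0 - \left(\frac{15511}{-12103} + \frac{19791}{2134}\right) = 0 - \left(15511 \left(- \frac{1}{12103}\right) + 19791 \cdot \frac{1}{2134}\right) = 0 - \left(- \frac{15511}{12103} + \frac{19791}{2134}\right) = 0 - \frac{206429999}{25827802} = - \frac{206429999}{25827802}$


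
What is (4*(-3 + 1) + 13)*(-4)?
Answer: -20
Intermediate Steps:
(4*(-3 + 1) + 13)*(-4) = (4*(-2) + 13)*(-4) = (-8 + 13)*(-4) = 5*(-4) = -20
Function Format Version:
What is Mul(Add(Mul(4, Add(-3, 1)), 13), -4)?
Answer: -20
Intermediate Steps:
Mul(Add(Mul(4, Add(-3, 1)), 13), -4) = Mul(Add(Mul(4, -2), 13), -4) = Mul(Add(-8, 13), -4) = Mul(5, -4) = -20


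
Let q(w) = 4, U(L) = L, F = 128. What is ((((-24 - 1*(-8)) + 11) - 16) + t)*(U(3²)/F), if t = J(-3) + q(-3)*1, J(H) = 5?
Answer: -27/32 ≈ -0.84375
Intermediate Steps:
t = 9 (t = 5 + 4*1 = 5 + 4 = 9)
((((-24 - 1*(-8)) + 11) - 16) + t)*(U(3²)/F) = ((((-24 - 1*(-8)) + 11) - 16) + 9)*(3²/128) = ((((-24 + 8) + 11) - 16) + 9)*(9*(1/128)) = (((-16 + 11) - 16) + 9)*(9/128) = ((-5 - 16) + 9)*(9/128) = (-21 + 9)*(9/128) = -12*9/128 = -27/32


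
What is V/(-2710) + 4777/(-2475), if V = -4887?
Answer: -170069/1341450 ≈ -0.12678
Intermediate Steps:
V/(-2710) + 4777/(-2475) = -4887/(-2710) + 4777/(-2475) = -4887*(-1/2710) + 4777*(-1/2475) = 4887/2710 - 4777/2475 = -170069/1341450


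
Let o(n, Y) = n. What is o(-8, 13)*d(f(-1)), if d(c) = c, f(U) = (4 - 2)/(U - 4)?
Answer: 16/5 ≈ 3.2000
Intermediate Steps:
f(U) = 2/(-4 + U)
o(-8, 13)*d(f(-1)) = -16/(-4 - 1) = -16/(-5) = -16*(-1)/5 = -8*(-⅖) = 16/5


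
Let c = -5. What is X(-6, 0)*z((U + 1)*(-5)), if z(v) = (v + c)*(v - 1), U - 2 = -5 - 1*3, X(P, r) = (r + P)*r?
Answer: 0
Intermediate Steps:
X(P, r) = r*(P + r) (X(P, r) = (P + r)*r = r*(P + r))
U = -6 (U = 2 + (-5 - 1*3) = 2 + (-5 - 3) = 2 - 8 = -6)
z(v) = (-1 + v)*(-5 + v) (z(v) = (v - 5)*(v - 1) = (-5 + v)*(-1 + v) = (-1 + v)*(-5 + v))
X(-6, 0)*z((U + 1)*(-5)) = (0*(-6 + 0))*(5 + ((-6 + 1)*(-5))² - 6*(-6 + 1)*(-5)) = (0*(-6))*(5 + (-5*(-5))² - (-30)*(-5)) = 0*(5 + 25² - 6*25) = 0*(5 + 625 - 150) = 0*480 = 0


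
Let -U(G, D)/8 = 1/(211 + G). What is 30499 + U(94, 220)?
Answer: 9302187/305 ≈ 30499.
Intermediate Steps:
U(G, D) = -8/(211 + G)
30499 + U(94, 220) = 30499 - 8/(211 + 94) = 30499 - 8/305 = 9302187/305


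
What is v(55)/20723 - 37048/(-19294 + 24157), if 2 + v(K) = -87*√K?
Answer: -767755430/100775949 - 87*√55/20723 ≈ -7.6496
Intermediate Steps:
v(K) = -2 - 87*√K
v(55)/20723 - 37048/(-19294 + 24157) = (-2 - 87*√55)/20723 - 37048/(-19294 + 24157) = (-2 - 87*√55)*(1/20723) - 37048/4863 = (-2/20723 - 87*√55/20723) - 37048*1/4863 = (-2/20723 - 87*√55/20723) - 37048/4863 = -767755430/100775949 - 87*√55/20723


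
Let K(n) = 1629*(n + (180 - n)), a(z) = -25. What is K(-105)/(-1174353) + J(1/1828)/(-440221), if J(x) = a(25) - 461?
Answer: -42836955354/172324950671 ≈ -0.24858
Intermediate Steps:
K(n) = 293220 (K(n) = 1629*180 = 293220)
J(x) = -486 (J(x) = -25 - 461 = -486)
K(-105)/(-1174353) + J(1/1828)/(-440221) = 293220/(-1174353) - 486/(-440221) = 293220*(-1/1174353) - 486*(-1/440221) = -97740/391451 + 486/440221 = -42836955354/172324950671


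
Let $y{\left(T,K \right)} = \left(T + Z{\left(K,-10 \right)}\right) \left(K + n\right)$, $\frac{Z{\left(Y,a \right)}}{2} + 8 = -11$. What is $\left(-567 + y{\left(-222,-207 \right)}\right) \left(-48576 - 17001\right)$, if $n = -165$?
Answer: $-6305425281$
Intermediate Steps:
$Z{\left(Y,a \right)} = -38$ ($Z{\left(Y,a \right)} = -16 + 2 \left(-11\right) = -16 - 22 = -38$)
$y{\left(T,K \right)} = \left(-165 + K\right) \left(-38 + T\right)$ ($y{\left(T,K \right)} = \left(T - 38\right) \left(K - 165\right) = \left(-38 + T\right) \left(-165 + K\right) = \left(-165 + K\right) \left(-38 + T\right)$)
$\left(-567 + y{\left(-222,-207 \right)}\right) \left(-48576 - 17001\right) = \left(-567 - -96720\right) \left(-48576 - 17001\right) = \left(-567 + \left(6270 + 36630 + 7866 + 45954\right)\right) \left(-65577\right) = \left(-567 + 96720\right) \left(-65577\right) = 96153 \left(-65577\right) = -6305425281$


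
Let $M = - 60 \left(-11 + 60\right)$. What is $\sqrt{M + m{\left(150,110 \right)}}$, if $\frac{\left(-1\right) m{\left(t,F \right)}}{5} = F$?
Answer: $i \sqrt{3490} \approx 59.076 i$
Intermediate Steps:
$m{\left(t,F \right)} = - 5 F$
$M = -2940$ ($M = \left(-60\right) 49 = -2940$)
$\sqrt{M + m{\left(150,110 \right)}} = \sqrt{-2940 - 550} = \sqrt{-3490} = i \sqrt{3490}$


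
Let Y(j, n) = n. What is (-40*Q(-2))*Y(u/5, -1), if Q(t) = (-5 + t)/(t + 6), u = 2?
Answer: -70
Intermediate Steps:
Q(t) = (-5 + t)/(6 + t)
(-40*Q(-2))*Y(u/5, -1) = -40*(-5 - 2)/(6 - 2)*(-1) = -40*(-7)/4*(-1) = -10*(-7)*(-1) = -40*(-7/4)*(-1) = 70*(-1) = -70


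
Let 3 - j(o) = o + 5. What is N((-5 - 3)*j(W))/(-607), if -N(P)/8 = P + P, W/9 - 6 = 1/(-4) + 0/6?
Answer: 6880/607 ≈ 11.334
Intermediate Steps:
W = 207/4 (W = 54 + 9*(1/(-4) + 0/6) = 54 + 9*(1*(-1/4) + 0*(1/6)) = 54 + 9*(-1/4 + 0) = 54 + 9*(-1/4) = 54 - 9/4 = 207/4 ≈ 51.750)
j(o) = -2 - o (j(o) = 3 - (o + 5) = 3 - (5 + o) = 3 + (-5 - o) = -2 - o)
N(P) = -16*P (N(P) = -8*(P + P) = -16*P)
N((-5 - 3)*j(W))/(-607) = -16*(-5 - 3)*(-2 - 1*207/4)/(-607) = -(-128)*(-2 - 207/4)*(-1/607) = -(-128)*(-215)/4*(-1/607) = -16*430*(-1/607) = -6880*(-1/607) = 6880/607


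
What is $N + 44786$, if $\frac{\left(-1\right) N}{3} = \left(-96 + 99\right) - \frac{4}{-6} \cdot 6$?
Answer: $44750$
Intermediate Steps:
$N = -36$ ($N = - 3 \left(-96 + 99\right) - \frac{4}{-6} \cdot 6 = - 3 \cdot 3 \left(-4\right) \left(- \frac{1}{6}\right) 6 = - 3 \cdot 3 \cdot \frac{2}{3} \cdot 6 = - 3 \cdot 3 \cdot 4 = \left(-3\right) 12 = -36$)
$N + 44786 = -36 + 44786 = 44750$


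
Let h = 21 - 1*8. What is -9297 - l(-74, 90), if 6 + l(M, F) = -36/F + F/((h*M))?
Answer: -22343668/2405 ≈ -9290.5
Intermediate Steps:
h = 13 (h = 21 - 8 = 13)
l(M, F) = -6 - 36/F + F/(13*M) (l(M, F) = -6 + (-36/F + F/((13*M))) = -6 + (-36/F + F*(1/(13*M))) = -6 + (-36/F + F/(13*M)) = -6 - 36/F + F/(13*M))
-9297 - l(-74, 90) = -9297 - (-6 - 36/90 + (1/13)*90/(-74)) = -9297 - (-6 - 36*1/90 + (1/13)*90*(-1/74)) = -9297 - (-6 - ⅖ - 45/481) = -9297 - 1*(-15617/2405) = -9297 + 15617/2405 = -22343668/2405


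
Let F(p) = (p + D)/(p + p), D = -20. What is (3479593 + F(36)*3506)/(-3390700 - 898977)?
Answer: -31323349/38607093 ≈ -0.81134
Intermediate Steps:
F(p) = (-20 + p)/(2*p) (F(p) = (p - 20)/(p + p) = (-20 + p)/((2*p)) = (-20 + p)*(1/(2*p)) = (-20 + p)/(2*p))
(3479593 + F(36)*3506)/(-3390700 - 898977) = (3479593 + ((1/2)*(-20 + 36)/36)*3506)/(-3390700 - 898977) = (3479593 + ((1/2)*(1/36)*16)*3506)/(-4289677) = (3479593 + (2/9)*3506)*(-1/4289677) = (3479593 + 7012/9)*(-1/4289677) = (31323349/9)*(-1/4289677) = -31323349/38607093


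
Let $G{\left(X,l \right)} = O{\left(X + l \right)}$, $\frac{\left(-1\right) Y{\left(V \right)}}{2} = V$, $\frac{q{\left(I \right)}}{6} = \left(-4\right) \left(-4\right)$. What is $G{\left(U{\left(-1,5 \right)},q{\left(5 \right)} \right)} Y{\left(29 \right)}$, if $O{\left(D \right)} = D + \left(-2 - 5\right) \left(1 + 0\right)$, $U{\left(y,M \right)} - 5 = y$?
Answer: $-5394$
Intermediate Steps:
$U{\left(y,M \right)} = 5 + y$
$q{\left(I \right)} = 96$ ($q{\left(I \right)} = 6 \left(\left(-4\right) \left(-4\right)\right) = 6 \cdot 16 = 96$)
$Y{\left(V \right)} = - 2 V$
$O{\left(D \right)} = -7 + D$ ($O{\left(D \right)} = D - 7 = -7 + D$)
$G{\left(X,l \right)} = -7 + X + l$ ($G{\left(X,l \right)} = -7 + \left(X + l\right) = -7 + X + l$)
$G{\left(U{\left(-1,5 \right)},q{\left(5 \right)} \right)} Y{\left(29 \right)} = \left(-7 + \left(5 - 1\right) + 96\right) \left(\left(-2\right) 29\right) = \left(-7 + 4 + 96\right) \left(-58\right) = 93 \left(-58\right) = -5394$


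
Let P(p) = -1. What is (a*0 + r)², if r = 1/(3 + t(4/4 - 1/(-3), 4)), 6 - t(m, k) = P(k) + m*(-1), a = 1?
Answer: 9/1156 ≈ 0.0077855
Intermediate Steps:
t(m, k) = 7 + m (t(m, k) = 6 - (-1 + m*(-1)) = 6 - (-1 - m) = 6 + (1 + m) = 7 + m)
r = 3/34 (r = 1/(3 + (7 + (4/4 - 1/(-3)))) = 1/(3 + (7 + (4*(¼) - 1*(-⅓)))) = 1/(3 + (7 + (1 + ⅓))) = 1/(3 + (7 + 4/3)) = 1/(3 + 25/3) = 1/(34/3) = 3/34 ≈ 0.088235)
(a*0 + r)² = (1*0 + 3/34)² = (0 + 3/34)² = (3/34)² = 9/1156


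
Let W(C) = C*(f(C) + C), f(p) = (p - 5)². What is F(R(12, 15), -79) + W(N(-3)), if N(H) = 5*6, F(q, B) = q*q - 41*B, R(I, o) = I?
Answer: 23033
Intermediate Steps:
F(q, B) = q² - 41*B
f(p) = (-5 + p)²
N(H) = 30
W(C) = C*(C + (-5 + C)²) (W(C) = C*((-5 + C)² + C) = C*(C + (-5 + C)²))
F(R(12, 15), -79) + W(N(-3)) = (12² - 41*(-79)) + 30*(30 + (-5 + 30)²) = (144 + 3239) + 30*(30 + 25²) = 3383 + 30*(30 + 625) = 3383 + 30*655 = 3383 + 19650 = 23033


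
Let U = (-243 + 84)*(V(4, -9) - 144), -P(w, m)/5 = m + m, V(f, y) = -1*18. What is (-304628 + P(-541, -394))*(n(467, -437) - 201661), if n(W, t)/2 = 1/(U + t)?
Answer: 1535390559327152/25321 ≈ 6.0637e+10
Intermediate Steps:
V(f, y) = -18
P(w, m) = -10*m (P(w, m) = -5*(m + m) = -10*m)
U = 25758 (U = (-243 + 84)*(-18 - 144) = -159*(-162) = 25758)
n(W, t) = 2/(25758 + t)
(-304628 + P(-541, -394))*(n(467, -437) - 201661) = (-304628 - 10*(-394))*(2/(25758 - 437) - 201661) = (-304628 + 3940)*(2/25321 - 201661) = -300688*(2*(1/25321) - 201661) = -300688*(2/25321 - 201661) = -300688*(-5106258179/25321) = 1535390559327152/25321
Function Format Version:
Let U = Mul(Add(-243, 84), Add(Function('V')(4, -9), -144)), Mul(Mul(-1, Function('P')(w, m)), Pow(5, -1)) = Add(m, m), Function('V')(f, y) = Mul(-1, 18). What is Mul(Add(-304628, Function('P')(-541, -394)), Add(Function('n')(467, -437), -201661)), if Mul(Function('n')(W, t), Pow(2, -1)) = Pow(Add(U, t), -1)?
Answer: Rational(1535390559327152, 25321) ≈ 6.0637e+10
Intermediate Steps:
Function('V')(f, y) = -18
Function('P')(w, m) = Mul(-10, m) (Function('P')(w, m) = Mul(-5, Add(m, m)) = Mul(-5, Mul(2, m)) = Mul(-10, m))
U = 25758 (U = Mul(Add(-243, 84), Add(-18, -144)) = Mul(-159, -162) = 25758)
Function('n')(W, t) = Mul(2, Pow(Add(25758, t), -1))
Mul(Add(-304628, Function('P')(-541, -394)), Add(Function('n')(467, -437), -201661)) = Mul(Add(-304628, Mul(-10, -394)), Add(Mul(2, Pow(Add(25758, -437), -1)), -201661)) = Mul(Add(-304628, 3940), Add(Mul(2, Pow(25321, -1)), -201661)) = Mul(-300688, Add(Mul(2, Rational(1, 25321)), -201661)) = Mul(-300688, Add(Rational(2, 25321), -201661)) = Mul(-300688, Rational(-5106258179, 25321)) = Rational(1535390559327152, 25321)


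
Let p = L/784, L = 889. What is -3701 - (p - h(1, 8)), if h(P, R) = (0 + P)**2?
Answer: -414527/112 ≈ -3701.1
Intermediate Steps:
h(P, R) = P**2
p = 127/112 (p = 889/784 = 889*(1/784) = 127/112 ≈ 1.1339)
-3701 - (p - h(1, 8)) = -3701 - (127/112 - 1*1**2) = -3701 - (127/112 - 1*1) = -3701 - (127/112 - 1) = -3701 - 1*15/112 = -3701 - 15/112 = -414527/112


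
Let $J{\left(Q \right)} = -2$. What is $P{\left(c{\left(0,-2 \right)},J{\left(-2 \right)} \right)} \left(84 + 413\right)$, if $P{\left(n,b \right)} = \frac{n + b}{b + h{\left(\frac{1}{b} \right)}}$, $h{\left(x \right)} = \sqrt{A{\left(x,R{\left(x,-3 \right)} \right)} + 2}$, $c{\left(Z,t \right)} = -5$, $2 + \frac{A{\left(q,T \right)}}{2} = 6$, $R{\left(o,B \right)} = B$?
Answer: $- \frac{3479}{3} - \frac{3479 \sqrt{10}}{6} \approx -2993.3$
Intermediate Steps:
$A{\left(q,T \right)} = 8$ ($A{\left(q,T \right)} = -4 + 2 \cdot 6 = -4 + 12 = 8$)
$h{\left(x \right)} = \sqrt{10}$ ($h{\left(x \right)} = \sqrt{8 + 2} = \sqrt{10}$)
$P{\left(n,b \right)} = \frac{b + n}{b + \sqrt{10}}$ ($P{\left(n,b \right)} = \frac{n + b}{b + \sqrt{10}} = \frac{b + n}{b + \sqrt{10}}$)
$P{\left(c{\left(0,-2 \right)},J{\left(-2 \right)} \right)} \left(84 + 413\right) = \frac{-2 - 5}{-2 + \sqrt{10}} \left(84 + 413\right) = \frac{1}{-2 + \sqrt{10}} \left(-7\right) 497 = - \frac{7}{-2 + \sqrt{10}} \cdot 497 = - \frac{3479}{-2 + \sqrt{10}}$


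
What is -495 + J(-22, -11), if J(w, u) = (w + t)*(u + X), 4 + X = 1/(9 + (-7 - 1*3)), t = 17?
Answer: -415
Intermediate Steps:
X = -5 (X = -4 + 1/(9 + (-7 - 1*3)) = -4 + 1/(9 + (-7 - 3)) = -4 + 1/(9 - 10) = -4 + 1/(-1) = -4 - 1 = -5)
J(w, u) = (-5 + u)*(17 + w) (J(w, u) = (w + 17)*(u - 5) = (17 + w)*(-5 + u) = (-5 + u)*(17 + w))
-495 + J(-22, -11) = -495 + (-85 - 5*(-22) + 17*(-11) - 11*(-22)) = -495 + (-85 + 110 - 187 + 242) = -495 + 80 = -415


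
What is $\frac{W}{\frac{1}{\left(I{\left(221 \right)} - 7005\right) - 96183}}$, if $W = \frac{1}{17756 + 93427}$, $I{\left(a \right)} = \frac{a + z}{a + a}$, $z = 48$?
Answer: $- \frac{45608827}{49142886} \approx -0.92809$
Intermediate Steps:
$I{\left(a \right)} = \frac{48 + a}{2 a}$ ($I{\left(a \right)} = \frac{a + 48}{a + a} = \frac{48 + a}{2 a}$)
$W = \frac{1}{111183} \approx 8.9942 \cdot 10^{-6}$
$\frac{W}{\frac{1}{\left(I{\left(221 \right)} - 7005\right) - 96183}} = \frac{1}{111183 \frac{1}{\left(\frac{48 + 221}{2 \cdot 221} - 7005\right) - 96183}} = \frac{1}{111183 \frac{1}{\left(\frac{1}{2} \cdot \frac{1}{221} \cdot 269 - 7005\right) - 96183}} = \frac{1}{111183 \frac{1}{\left(\frac{269}{442} - 7005\right) - 96183}} = \frac{1}{111183 \frac{1}{- \frac{3095941}{442} - 96183}} = \frac{1}{111183 \frac{1}{- \frac{45608827}{442}}} = \frac{1}{111183 \left(- \frac{442}{45608827}\right)} = \frac{1}{111183} \left(- \frac{45608827}{442}\right) = - \frac{45608827}{49142886}$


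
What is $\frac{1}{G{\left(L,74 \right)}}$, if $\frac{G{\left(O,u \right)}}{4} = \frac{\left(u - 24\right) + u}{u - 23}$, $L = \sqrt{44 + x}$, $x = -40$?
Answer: $\frac{51}{496} \approx 0.10282$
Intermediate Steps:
$L = 2$ ($L = \sqrt{44 - 40} = \sqrt{4} = 2$)
$G{\left(O,u \right)} = \frac{4 \left(-24 + 2 u\right)}{-23 + u}$ ($G{\left(O,u \right)} = 4 \frac{\left(u - 24\right) + u}{u - 23} = 4 \frac{\left(u - 24\right) + u}{-23 + u} = 4 \frac{\left(-24 + u\right) + u}{-23 + u} = 4 \frac{-24 + 2 u}{-23 + u} = \frac{4 \left(-24 + 2 u\right)}{-23 + u}$)
$\frac{1}{G{\left(L,74 \right)}} = \frac{1}{8 \frac{1}{-23 + 74} \left(-12 + 74\right)} = \frac{1}{8 \cdot \frac{1}{51} \cdot 62} = \frac{1}{\frac{496}{51}} = \frac{51}{496}$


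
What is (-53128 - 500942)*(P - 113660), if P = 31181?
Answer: 45699139530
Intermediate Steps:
(-53128 - 500942)*(P - 113660) = (-53128 - 500942)*(31181 - 113660) = -554070*(-82479) = 45699139530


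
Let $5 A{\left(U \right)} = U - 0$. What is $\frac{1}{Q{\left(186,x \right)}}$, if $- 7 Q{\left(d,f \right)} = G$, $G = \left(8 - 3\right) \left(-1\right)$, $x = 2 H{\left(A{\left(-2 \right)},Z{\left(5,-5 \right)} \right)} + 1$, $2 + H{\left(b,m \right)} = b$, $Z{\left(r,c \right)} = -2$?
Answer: $\frac{7}{5} \approx 1.4$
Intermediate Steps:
$A{\left(U \right)} = \frac{U}{5}$ ($A{\left(U \right)} = \frac{U - 0}{5} = \frac{U + 0}{5} = \frac{U}{5}$)
$H{\left(b,m \right)} = -2 + b$
$x = - \frac{19}{5}$ ($x = 2 \left(-2 + \frac{1}{5} \left(-2\right)\right) + 1 = 2 \left(-2 - \frac{2}{5}\right) + 1 = 2 \left(- \frac{12}{5}\right) + 1 = - \frac{24}{5} + 1 = - \frac{19}{5} \approx -3.8$)
$G = -5$ ($G = 5 \left(-1\right) = -5$)
$Q{\left(d,f \right)} = \frac{5}{7}$ ($Q{\left(d,f \right)} = \left(- \frac{1}{7}\right) \left(-5\right) = \frac{5}{7}$)
$\frac{1}{Q{\left(186,x \right)}} = \frac{1}{\frac{5}{7}} = \frac{7}{5}$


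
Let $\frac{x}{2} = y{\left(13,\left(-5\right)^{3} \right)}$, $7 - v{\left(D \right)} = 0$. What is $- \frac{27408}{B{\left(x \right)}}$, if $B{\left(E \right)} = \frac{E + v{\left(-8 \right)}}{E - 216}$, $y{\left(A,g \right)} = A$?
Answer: $\frac{1735840}{11} \approx 1.578 \cdot 10^{5}$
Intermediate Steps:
$v{\left(D \right)} = 7$ ($v{\left(D \right)} = 7 - 0 = 7 + 0 = 7$)
$x = 26$ ($x = 2 \cdot 13 = 26$)
$B{\left(E \right)} = \frac{7 + E}{-216 + E}$ ($B{\left(E \right)} = \frac{E + 7}{E - 216} = \frac{7 + E}{-216 + E}$)
$- \frac{27408}{B{\left(x \right)}} = - \frac{27408}{\frac{1}{-216 + 26} \left(7 + 26\right)} = - \frac{27408}{\frac{1}{-190} \cdot 33} = - \frac{27408}{\left(- \frac{1}{190}\right) 33} = - \frac{27408}{- \frac{33}{190}} = \left(-27408\right) \left(- \frac{190}{33}\right) = \frac{1735840}{11}$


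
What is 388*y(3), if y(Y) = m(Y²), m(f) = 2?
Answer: 776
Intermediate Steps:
y(Y) = 2
388*y(3) = 388*2 = 776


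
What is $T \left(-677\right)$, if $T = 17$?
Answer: $-11509$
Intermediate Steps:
$T \left(-677\right) = 17 \left(-677\right) = -11509$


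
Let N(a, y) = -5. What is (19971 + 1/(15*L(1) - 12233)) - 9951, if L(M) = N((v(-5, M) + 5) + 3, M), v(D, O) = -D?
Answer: 123326159/12308 ≈ 10020.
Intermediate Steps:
L(M) = -5
(19971 + 1/(15*L(1) - 12233)) - 9951 = (19971 + 1/(15*(-5) - 12233)) - 9951 = (19971 + 1/(-75 - 12233)) - 9951 = (19971 + 1/(-12308)) - 9951 = (19971 - 1/12308) - 9951 = 245803067/12308 - 9951 = 123326159/12308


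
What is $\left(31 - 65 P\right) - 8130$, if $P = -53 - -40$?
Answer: $-7254$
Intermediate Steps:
$P = -13$ ($P = -53 + 40 = -13$)
$\left(31 - 65 P\right) - 8130 = \left(31 - -845\right) - 8130 = \left(31 + 845\right) - 8130 = 876 - 8130 = -7254$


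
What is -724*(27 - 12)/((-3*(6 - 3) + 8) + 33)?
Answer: -2715/8 ≈ -339.38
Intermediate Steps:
-724*(27 - 12)/((-3*(6 - 3) + 8) + 33) = -10860/((-3*3 + 8) + 33) = -10860/((-9 + 8) + 33) = -10860/(-1 + 33) = -10860/32 = -724*15/32 = -2715/8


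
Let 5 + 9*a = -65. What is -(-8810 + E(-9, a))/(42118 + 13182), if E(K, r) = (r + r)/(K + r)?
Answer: 133017/835030 ≈ 0.15930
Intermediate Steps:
a = -70/9 (a = -5/9 + (⅑)*(-65) = -5/9 - 65/9 = -70/9 ≈ -7.7778)
E(K, r) = 2*r/(K + r) (E(K, r) = (2*r)/(K + r) = 2*r/(K + r))
-(-8810 + E(-9, a))/(42118 + 13182) = -(-8810 + 2*(-70/9)/(-9 - 70/9))/(42118 + 13182) = -(-8810 + 2*(-70/9)/(-151/9))/55300 = -(-8810 + 2*(-70/9)*(-9/151))/55300 = -(-8810 + 140/151)/55300 = -(-1330170)/(151*55300) = -1*(-133017/835030) = 133017/835030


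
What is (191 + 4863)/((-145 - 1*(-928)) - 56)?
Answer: 5054/727 ≈ 6.9519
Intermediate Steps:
(191 + 4863)/((-145 - 1*(-928)) - 56) = 5054/((-145 + 928) - 56) = 5054/(783 - 56) = 5054/727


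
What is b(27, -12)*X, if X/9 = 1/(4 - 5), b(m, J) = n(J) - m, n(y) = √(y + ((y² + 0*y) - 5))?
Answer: 243 - 9*√127 ≈ 141.58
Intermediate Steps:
n(y) = √(-5 + y + y²) (n(y) = √(y + ((y² + 0) - 5)) = √(y + (y² - 5)) = √(y + (-5 + y²)) = √(-5 + y + y²))
b(m, J) = √(-5 + J + J²) - m
X = -9 (X = 9/(4 - 5) = 9/(-1) = 9*(-1) = -9)
b(27, -12)*X = (√(-5 - 12 + (-12)²) - 1*27)*(-9) = (√(-5 - 12 + 144) - 27)*(-9) = (√127 - 27)*(-9) = (-27 + √127)*(-9) = 243 - 9*√127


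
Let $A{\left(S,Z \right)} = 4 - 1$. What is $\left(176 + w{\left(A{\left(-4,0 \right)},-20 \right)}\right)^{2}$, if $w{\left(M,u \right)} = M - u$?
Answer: $39601$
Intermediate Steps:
$A{\left(S,Z \right)} = 3$ ($A{\left(S,Z \right)} = 4 - 1 = 3$)
$\left(176 + w{\left(A{\left(-4,0 \right)},-20 \right)}\right)^{2} = \left(176 + \left(3 - -20\right)\right)^{2} = \left(176 + \left(3 + 20\right)\right)^{2} = \left(176 + 23\right)^{2} = 199^{2} = 39601$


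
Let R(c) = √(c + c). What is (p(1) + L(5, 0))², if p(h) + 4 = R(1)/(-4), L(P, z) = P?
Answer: (4 - √2)²/16 ≈ 0.41789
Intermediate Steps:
R(c) = √2*√c (R(c) = √(2*c) = √2*√c)
p(h) = -4 - √2/4 (p(h) = -4 + (√2*√1)/(-4) = -4 + (√2*1)*(-¼) = -4 + √2*(-¼) = -4 - √2/4)
(p(1) + L(5, 0))² = ((-4 - √2/4) + 5)² = (1 - √2/4)²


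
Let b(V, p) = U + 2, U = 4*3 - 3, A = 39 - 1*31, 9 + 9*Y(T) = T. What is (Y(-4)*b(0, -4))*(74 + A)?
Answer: -11726/9 ≈ -1302.9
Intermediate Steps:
Y(T) = -1 + T/9
A = 8 (A = 39 - 31 = 8)
U = 9 (U = 12 - 3 = 9)
b(V, p) = 11 (b(V, p) = 9 + 2 = 11)
(Y(-4)*b(0, -4))*(74 + A) = ((-1 + (1/9)*(-4))*11)*(74 + 8) = ((-1 - 4/9)*11)*82 = -13/9*11*82 = -143/9*82 = -11726/9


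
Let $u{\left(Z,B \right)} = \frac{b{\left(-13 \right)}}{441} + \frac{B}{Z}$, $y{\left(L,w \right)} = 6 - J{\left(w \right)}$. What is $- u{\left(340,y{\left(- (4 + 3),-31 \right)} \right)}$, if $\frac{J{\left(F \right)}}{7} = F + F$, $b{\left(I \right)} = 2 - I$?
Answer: $- \frac{3319}{2499} \approx -1.3281$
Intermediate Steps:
$J{\left(F \right)} = 14 F$ ($J{\left(F \right)} = 7 \left(F + F\right) = 7 \cdot 2 F = 14 F$)
$y{\left(L,w \right)} = 6 - 14 w$
$u{\left(Z,B \right)} = \frac{5}{147} + \frac{B}{Z}$ ($u{\left(Z,B \right)} = \frac{2 - -13}{441} + \frac{B}{Z} = \left(2 + 13\right) \frac{1}{441} + \frac{B}{Z} = 15 \cdot \frac{1}{441} + \frac{B}{Z} = \frac{5}{147} + \frac{B}{Z}$)
$- u{\left(340,y{\left(- (4 + 3),-31 \right)} \right)} = - (\frac{5}{147} + \frac{6 - -434}{340}) = - (\frac{5}{147} + \left(6 + 434\right) \frac{1}{340}) = - (\frac{5}{147} + 440 \cdot \frac{1}{340}) = - (\frac{5}{147} + \frac{22}{17}) = \left(-1\right) \frac{3319}{2499} = - \frac{3319}{2499}$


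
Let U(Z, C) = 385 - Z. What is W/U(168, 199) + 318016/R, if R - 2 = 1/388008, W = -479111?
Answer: 26404428930889/168395689 ≈ 1.5680e+5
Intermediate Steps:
R = 776017/388008 (R = 2 + 1/388008 = 776017/388008 ≈ 2.0000)
W/U(168, 199) + 318016/R = -479111/(385 - 1*168) + 318016/(776017/388008) = -479111/(385 - 168) + 318016*(388008/776017) = -479111/217 + 123392752128/776017 = 26404428930889/168395689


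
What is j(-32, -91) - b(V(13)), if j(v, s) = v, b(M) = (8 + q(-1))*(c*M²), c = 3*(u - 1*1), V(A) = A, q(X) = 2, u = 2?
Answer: -5102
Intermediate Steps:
c = 3 (c = 3*(2 - 1*1) = 3*(2 - 1) = 3*1 = 3)
b(M) = 30*M² (b(M) = (8 + 2)*(3*M²) = 10*(3*M²) = 30*M²)
j(-32, -91) - b(V(13)) = -32 - 30*13² = -32 - 30*169 = -32 - 1*5070 = -32 - 5070 = -5102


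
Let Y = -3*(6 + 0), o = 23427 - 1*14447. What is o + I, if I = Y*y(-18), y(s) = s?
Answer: 9304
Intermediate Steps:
o = 8980 (o = 23427 - 14447 = 8980)
Y = -18 (Y = -3*6 = -18)
I = 324 (I = -18*(-18) = 324)
o + I = 8980 + 324 = 9304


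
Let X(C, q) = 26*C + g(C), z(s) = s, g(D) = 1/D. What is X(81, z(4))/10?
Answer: 170587/810 ≈ 210.60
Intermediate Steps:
X(C, q) = 1/C + 26*C (X(C, q) = 26*C + 1/C = 1/C + 26*C)
X(81, z(4))/10 = (1/81 + 26*81)/10 = (1/81 + 2106)*(1/10) = (170587/81)*(1/10) = 170587/810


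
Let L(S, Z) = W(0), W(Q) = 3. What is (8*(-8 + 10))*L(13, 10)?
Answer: 48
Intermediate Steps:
L(S, Z) = 3
(8*(-8 + 10))*L(13, 10) = (8*(-8 + 10))*3 = (8*2)*3 = 16*3 = 48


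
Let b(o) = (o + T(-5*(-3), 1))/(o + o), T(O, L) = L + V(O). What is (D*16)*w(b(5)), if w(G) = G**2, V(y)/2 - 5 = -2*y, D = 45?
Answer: 69696/5 ≈ 13939.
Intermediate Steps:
V(y) = 10 - 4*y (V(y) = 10 + 2*(-2*y) = 10 - 4*y)
T(O, L) = 10 + L - 4*O (T(O, L) = L + (10 - 4*O) = 10 + L - 4*O)
b(o) = (-49 + o)/(2*o) (b(o) = (o + (10 + 1 - (-20)*(-3)))/(o + o) = (o + (10 + 1 - 4*15))/((2*o)) = (o + (10 + 1 - 60))*(1/(2*o)) = (o - 49)*(1/(2*o)) = (-49 + o)*(1/(2*o)) = (-49 + o)/(2*o))
(D*16)*w(b(5)) = (45*16)*((1/2)*(-49 + 5)/5)**2 = 720*((1/2)*(1/5)*(-44))**2 = 720*(-22/5)**2 = 720*(484/25) = 69696/5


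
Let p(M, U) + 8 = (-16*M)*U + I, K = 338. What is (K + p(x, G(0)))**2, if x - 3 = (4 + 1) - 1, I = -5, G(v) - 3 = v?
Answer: 121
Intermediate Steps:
G(v) = 3 + v
x = 7 (x = 3 + ((4 + 1) - 1) = 3 + (5 - 1) = 3 + 4 = 7)
p(M, U) = -13 - 16*M*U (p(M, U) = -8 + ((-16*M)*U - 5) = -8 + (-16*M*U - 5) = -8 + (-5 - 16*M*U) = -13 - 16*M*U)
(K + p(x, G(0)))**2 = (338 + (-13 - 16*7*(3 + 0)))**2 = (338 + (-13 - 16*7*3))**2 = (338 + (-13 - 336))**2 = (338 - 349)**2 = (-11)**2 = 121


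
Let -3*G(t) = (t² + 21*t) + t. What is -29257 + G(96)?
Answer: -33033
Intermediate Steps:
G(t) = -22*t/3 - t²/3 (G(t) = -((t² + 21*t) + t)/3 = -(t² + 22*t)/3 = -22*t/3 - t²/3)
-29257 + G(96) = -29257 - ⅓*96*(22 + 96) = -29257 - ⅓*96*118 = -29257 - 3776 = -33033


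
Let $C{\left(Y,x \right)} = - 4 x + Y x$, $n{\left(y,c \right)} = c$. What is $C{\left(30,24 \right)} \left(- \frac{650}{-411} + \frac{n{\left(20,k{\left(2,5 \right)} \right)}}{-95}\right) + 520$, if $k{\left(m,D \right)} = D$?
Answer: $\frac{3836872}{2603} \approx 1474.0$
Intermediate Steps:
$C{\left(30,24 \right)} \left(- \frac{650}{-411} + \frac{n{\left(20,k{\left(2,5 \right)} \right)}}{-95}\right) + 520 = 24 \left(-4 + 30\right) \left(- \frac{650}{-411} + \frac{5}{-95}\right) + 520 = 24 \cdot 26 \left(\left(-650\right) \left(- \frac{1}{411}\right) + 5 \left(- \frac{1}{95}\right)\right) + 520 = 624 \left(\frac{650}{411} - \frac{1}{19}\right) + 520 = 624 \cdot \frac{11939}{7809} + 520 = \frac{2483312}{2603} + 520 = \frac{3836872}{2603}$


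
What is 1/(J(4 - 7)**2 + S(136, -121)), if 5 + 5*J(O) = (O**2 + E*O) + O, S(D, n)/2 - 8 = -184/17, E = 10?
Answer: 425/11897 ≈ 0.035723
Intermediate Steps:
S(D, n) = -96/17 (S(D, n) = 16 + 2*(-184/17) = 16 - 368/17 = -96/17)
J(O) = -1 + O**2/5 + 11*O/5 (J(O) = -1 + ((O**2 + 10*O) + O)/5 = -1 + (O**2 + 11*O)/5 = -1 + (O**2/5 + 11*O/5) = -1 + O**2/5 + 11*O/5)
1/(J(4 - 7)**2 + S(136, -121)) = 1/((-1 + (4 - 7)**2/5 + 11*(4 - 7)/5)**2 - 96/17) = 1/((-1 + (1/5)*(-3)**2 + (11/5)*(-3))**2 - 96/17) = 1/((-1 + (1/5)*9 - 33/5)**2 - 96/17) = 1/((-1 + 9/5 - 33/5)**2 - 96/17) = 1/((-29/5)**2 - 96/17) = 1/(841/25 - 96/17) = 1/(11897/425) = 425/11897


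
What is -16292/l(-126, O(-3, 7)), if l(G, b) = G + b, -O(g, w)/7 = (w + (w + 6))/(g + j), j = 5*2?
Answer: 8146/73 ≈ 111.59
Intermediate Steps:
j = 10
O(g, w) = -7*(6 + 2*w)/(10 + g) (O(g, w) = -7*(w + (w + 6))/(g + 10) = -7*(w + (6 + w))/(10 + g) = -7*(6 + 2*w)/(10 + g))
-16292/l(-126, O(-3, 7)) = -16292/(-126 + 14*(-3 - 1*7)/(10 - 3)) = -16292/(-126 + 14*(-3 - 7)/7) = -16292/(-126 + 14*(⅐)*(-10)) = -16292/(-126 - 20) = -16292/(-146) = -16292*(-1/146) = 8146/73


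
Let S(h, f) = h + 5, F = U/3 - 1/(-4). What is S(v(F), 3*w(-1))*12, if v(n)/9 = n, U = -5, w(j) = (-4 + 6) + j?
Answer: -93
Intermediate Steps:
w(j) = 2 + j
F = -17/12 (F = -5/3 - 1/(-4) = -5*⅓ - 1*(-¼) = -5/3 + ¼ = -17/12 ≈ -1.4167)
v(n) = 9*n
S(h, f) = 5 + h
S(v(F), 3*w(-1))*12 = (5 + 9*(-17/12))*12 = (5 - 51/4)*12 = -31/4*12 = -93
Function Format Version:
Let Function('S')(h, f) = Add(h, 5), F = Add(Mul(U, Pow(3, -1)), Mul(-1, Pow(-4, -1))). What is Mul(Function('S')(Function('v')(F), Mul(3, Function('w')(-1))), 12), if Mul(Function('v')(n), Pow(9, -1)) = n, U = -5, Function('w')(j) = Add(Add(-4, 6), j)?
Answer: -93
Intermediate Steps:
Function('w')(j) = Add(2, j)
F = Rational(-17, 12) (F = Add(Mul(-5, Pow(3, -1)), Mul(-1, Pow(-4, -1))) = Add(Mul(-5, Rational(1, 3)), Mul(-1, Rational(-1, 4))) = Add(Rational(-5, 3), Rational(1, 4)) = Rational(-17, 12) ≈ -1.4167)
Function('v')(n) = Mul(9, n)
Function('S')(h, f) = Add(5, h)
Mul(Function('S')(Function('v')(F), Mul(3, Function('w')(-1))), 12) = Mul(Add(5, Mul(9, Rational(-17, 12))), 12) = Mul(Add(5, Rational(-51, 4)), 12) = Mul(Rational(-31, 4), 12) = -93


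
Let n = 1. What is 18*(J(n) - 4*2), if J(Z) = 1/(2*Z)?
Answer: -135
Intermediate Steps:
J(Z) = 1/(2*Z)
18*(J(n) - 4*2) = 18*((½)/1 - 4*2) = 18*((½)*1 - 8) = 18*(½ - 8) = 18*(-15/2) = -135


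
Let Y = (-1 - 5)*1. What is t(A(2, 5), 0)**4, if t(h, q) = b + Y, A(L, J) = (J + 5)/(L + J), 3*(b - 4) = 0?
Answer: 16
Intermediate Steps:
b = 4 (b = 4 + (1/3)*0 = 4 + 0 = 4)
Y = -6 (Y = -6*1 = -6)
A(L, J) = (5 + J)/(J + L)
t(h, q) = -2 (t(h, q) = 4 - 6 = -2)
t(A(2, 5), 0)**4 = (-2)**4 = 16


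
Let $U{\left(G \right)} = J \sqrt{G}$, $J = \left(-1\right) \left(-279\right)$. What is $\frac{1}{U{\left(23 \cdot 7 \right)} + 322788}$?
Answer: $\frac{107596}{34726520181} - \frac{31 \sqrt{161}}{11575506727} \approx 3.0644 \cdot 10^{-6}$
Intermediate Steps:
$J = 279$
$U{\left(G \right)} = 279 \sqrt{G}$
$\frac{1}{U{\left(23 \cdot 7 \right)} + 322788} = \frac{1}{279 \sqrt{23 \cdot 7} + 322788} = \frac{1}{279 \sqrt{161} + 322788} = \frac{1}{322788 + 279 \sqrt{161}}$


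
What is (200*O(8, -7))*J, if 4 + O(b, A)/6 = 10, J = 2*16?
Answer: 230400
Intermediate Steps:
J = 32
O(b, A) = 36 (O(b, A) = -24 + 6*10 = -24 + 60 = 36)
(200*O(8, -7))*J = (200*36)*32 = 7200*32 = 230400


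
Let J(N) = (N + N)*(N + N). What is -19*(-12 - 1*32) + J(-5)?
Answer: 936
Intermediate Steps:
J(N) = 4*N² (J(N) = (2*N)*(2*N) = 4*N²)
-19*(-12 - 1*32) + J(-5) = -19*(-12 - 1*32) + 4*(-5)² = -19*(-12 - 32) + 4*25 = -19*(-44) + 100 = 836 + 100 = 936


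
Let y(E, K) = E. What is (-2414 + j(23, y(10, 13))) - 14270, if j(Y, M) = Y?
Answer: -16661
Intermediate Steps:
(-2414 + j(23, y(10, 13))) - 14270 = (-2414 + 23) - 14270 = -2391 - 14270 = -16661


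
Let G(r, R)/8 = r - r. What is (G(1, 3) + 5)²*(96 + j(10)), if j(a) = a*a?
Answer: 4900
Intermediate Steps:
j(a) = a²
G(r, R) = 0 (G(r, R) = 8*(r - r) = 8*0 = 0)
(G(1, 3) + 5)²*(96 + j(10)) = (0 + 5)²*(96 + 10²) = 5²*(96 + 100) = 25*196 = 4900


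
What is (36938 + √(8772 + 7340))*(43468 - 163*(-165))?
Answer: 2599068494 + 281452*√1007 ≈ 2.6080e+9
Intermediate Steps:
(36938 + √(8772 + 7340))*(43468 - 163*(-165)) = (36938 + √16112)*(43468 + 26895) = (36938 + 4*√1007)*70363 = 2599068494 + 281452*√1007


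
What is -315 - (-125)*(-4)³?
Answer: -8315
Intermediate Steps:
-315 - (-125)*(-4)³ = -315 - (-125)*(-64) = -315 - 1*8000 = -315 - 8000 = -8315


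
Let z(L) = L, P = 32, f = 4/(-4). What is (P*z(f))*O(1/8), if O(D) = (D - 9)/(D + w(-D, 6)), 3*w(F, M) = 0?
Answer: 2272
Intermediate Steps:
f = -1 (f = 4*(-1/4) = -1)
w(F, M) = 0 (w(F, M) = (1/3)*0 = 0)
O(D) = (-9 + D)/D (O(D) = (D - 9)/(D + 0) = (-9 + D)/D)
(P*z(f))*O(1/8) = (32*(-1))*((-9 + 1/8)/((1/8))) = -32*(-9 + 1*(1/8))/(1*(1/8)) = -32*(-9 + 1/8)/1/8 = -256*(-71)/8 = -32*(-71) = 2272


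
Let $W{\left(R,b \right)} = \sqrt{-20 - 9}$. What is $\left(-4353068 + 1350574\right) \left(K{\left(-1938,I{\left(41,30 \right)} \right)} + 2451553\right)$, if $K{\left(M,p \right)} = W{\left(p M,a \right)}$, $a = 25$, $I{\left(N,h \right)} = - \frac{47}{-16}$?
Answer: $-7360773173182 - 3002494 i \sqrt{29} \approx -7.3608 \cdot 10^{12} - 1.6169 \cdot 10^{7} i$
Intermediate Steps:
$I{\left(N,h \right)} = \frac{47}{16}$ ($I{\left(N,h \right)} = \left(-47\right) \left(- \frac{1}{16}\right) = \frac{47}{16}$)
$W{\left(R,b \right)} = i \sqrt{29}$ ($W{\left(R,b \right)} = \sqrt{-29} = i \sqrt{29}$)
$K{\left(M,p \right)} = i \sqrt{29}$
$\left(-4353068 + 1350574\right) \left(K{\left(-1938,I{\left(41,30 \right)} \right)} + 2451553\right) = \left(-4353068 + 1350574\right) \left(i \sqrt{29} + 2451553\right) = - 3002494 \left(2451553 + i \sqrt{29}\right) = -7360773173182 - 3002494 i \sqrt{29}$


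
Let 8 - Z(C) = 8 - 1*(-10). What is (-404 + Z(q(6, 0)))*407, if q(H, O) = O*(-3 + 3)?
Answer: -168498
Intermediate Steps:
q(H, O) = 0 (q(H, O) = O*0 = 0)
Z(C) = -10 (Z(C) = 8 - (8 - 1*(-10)) = 8 - (8 + 10) = 8 - 1*18 = 8 - 18 = -10)
(-404 + Z(q(6, 0)))*407 = (-404 - 10)*407 = -414*407 = -168498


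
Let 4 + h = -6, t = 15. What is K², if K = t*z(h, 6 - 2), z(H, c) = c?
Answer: 3600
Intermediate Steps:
h = -10 (h = -4 - 6 = -10)
K = 60 (K = 15*(6 - 2) = 15*4 = 60)
K² = 60² = 3600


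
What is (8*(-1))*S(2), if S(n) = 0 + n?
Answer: -16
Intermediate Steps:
S(n) = n
(8*(-1))*S(2) = (8*(-1))*2 = -8*2 = -16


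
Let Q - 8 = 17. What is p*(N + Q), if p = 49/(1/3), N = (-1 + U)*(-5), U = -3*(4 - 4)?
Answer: 4410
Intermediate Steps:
U = 0 (U = -3*0 = 0)
Q = 25 (Q = 8 + 17 = 25)
N = 5 (N = (-1 + 0)*(-5) = -1*(-5) = 5)
p = 147 (p = 49/(1/3) = 49*3 = 147)
p*(N + Q) = 147*(5 + 25) = 147*30 = 4410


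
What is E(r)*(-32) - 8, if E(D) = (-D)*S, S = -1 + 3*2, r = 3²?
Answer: 1432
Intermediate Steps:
r = 9
S = 5 (S = -1 + 6 = 5)
E(D) = -5*D (E(D) = -D*5 = -5*D)
E(r)*(-32) - 8 = -5*9*(-32) - 8 = -45*(-32) - 8 = 1440 - 8 = 1432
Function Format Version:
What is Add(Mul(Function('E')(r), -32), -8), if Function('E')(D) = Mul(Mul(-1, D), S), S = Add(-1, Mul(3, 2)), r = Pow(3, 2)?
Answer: 1432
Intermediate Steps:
r = 9
S = 5 (S = Add(-1, 6) = 5)
Function('E')(D) = Mul(-5, D) (Function('E')(D) = Mul(Mul(-1, D), 5) = Mul(-5, D))
Add(Mul(Function('E')(r), -32), -8) = Add(Mul(Mul(-5, 9), -32), -8) = Add(Mul(-45, -32), -8) = Add(1440, -8) = 1432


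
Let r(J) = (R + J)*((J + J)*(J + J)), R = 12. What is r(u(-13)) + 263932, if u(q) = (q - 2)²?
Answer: 48256432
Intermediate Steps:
u(q) = (-2 + q)²
r(J) = 4*J²*(12 + J) (r(J) = (12 + J)*((J + J)*(J + J)) = (12 + J)*((2*J)*(2*J)) = (12 + J)*(4*J²) = 4*J²*(12 + J))
r(u(-13)) + 263932 = 4*((-2 - 13)²)²*(12 + (-2 - 13)²) + 263932 = 4*((-15)²)²*(12 + (-15)²) + 263932 = 4*225²*(12 + 225) + 263932 = 4*50625*237 + 263932 = 47992500 + 263932 = 48256432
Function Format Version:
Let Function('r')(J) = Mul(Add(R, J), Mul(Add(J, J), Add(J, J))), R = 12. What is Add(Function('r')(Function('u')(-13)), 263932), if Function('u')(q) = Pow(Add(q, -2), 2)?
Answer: 48256432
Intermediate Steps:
Function('u')(q) = Pow(Add(-2, q), 2)
Function('r')(J) = Mul(4, Pow(J, 2), Add(12, J)) (Function('r')(J) = Mul(Add(12, J), Mul(Add(J, J), Add(J, J))) = Mul(Add(12, J), Mul(Mul(2, J), Mul(2, J))) = Mul(Add(12, J), Mul(4, Pow(J, 2))) = Mul(4, Pow(J, 2), Add(12, J)))
Add(Function('r')(Function('u')(-13)), 263932) = Add(Mul(4, Pow(Pow(Add(-2, -13), 2), 2), Add(12, Pow(Add(-2, -13), 2))), 263932) = Add(Mul(4, Pow(Pow(-15, 2), 2), Add(12, Pow(-15, 2))), 263932) = Add(Mul(4, Pow(225, 2), Add(12, 225)), 263932) = Add(Mul(4, 50625, 237), 263932) = Add(47992500, 263932) = 48256432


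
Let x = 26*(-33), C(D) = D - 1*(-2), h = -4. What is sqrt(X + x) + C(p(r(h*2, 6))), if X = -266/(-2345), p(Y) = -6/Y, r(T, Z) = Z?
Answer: 1 + 4*I*sqrt(6017270)/335 ≈ 1.0 + 29.29*I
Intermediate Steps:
C(D) = 2 + D (C(D) = D + 2 = 2 + D)
x = -858
X = 38/335 (X = -266*(-1/2345) = 38/335 ≈ 0.11343)
sqrt(X + x) + C(p(r(h*2, 6))) = sqrt(38/335 - 858) + (2 - 6/6) = sqrt(-287392/335) + (2 - 6*1/6) = 4*I*sqrt(6017270)/335 + (2 - 1) = 4*I*sqrt(6017270)/335 + 1 = 1 + 4*I*sqrt(6017270)/335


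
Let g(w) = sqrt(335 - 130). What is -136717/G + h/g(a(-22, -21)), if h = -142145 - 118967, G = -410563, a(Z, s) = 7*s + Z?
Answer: 136717/410563 - 261112*sqrt(205)/205 ≈ -18237.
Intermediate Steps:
a(Z, s) = Z + 7*s
h = -261112
g(w) = sqrt(205)
-136717/G + h/g(a(-22, -21)) = -136717/(-410563) - 261112*sqrt(205)/205 = -136717*(-1/410563) - 261112*sqrt(205)/205 = 136717/410563 - 261112*sqrt(205)/205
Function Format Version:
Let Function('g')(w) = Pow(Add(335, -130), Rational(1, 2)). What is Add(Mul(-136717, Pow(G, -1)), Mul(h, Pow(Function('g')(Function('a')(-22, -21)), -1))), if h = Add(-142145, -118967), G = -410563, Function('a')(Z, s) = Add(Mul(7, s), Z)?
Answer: Add(Rational(136717, 410563), Mul(Rational(-261112, 205), Pow(205, Rational(1, 2)))) ≈ -18237.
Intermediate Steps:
Function('a')(Z, s) = Add(Z, Mul(7, s))
h = -261112
Function('g')(w) = Pow(205, Rational(1, 2))
Add(Mul(-136717, Pow(G, -1)), Mul(h, Pow(Function('g')(Function('a')(-22, -21)), -1))) = Add(Mul(-136717, Pow(-410563, -1)), Mul(-261112, Pow(Pow(205, Rational(1, 2)), -1))) = Add(Mul(-136717, Rational(-1, 410563)), Mul(-261112, Mul(Rational(1, 205), Pow(205, Rational(1, 2))))) = Add(Rational(136717, 410563), Mul(Rational(-261112, 205), Pow(205, Rational(1, 2))))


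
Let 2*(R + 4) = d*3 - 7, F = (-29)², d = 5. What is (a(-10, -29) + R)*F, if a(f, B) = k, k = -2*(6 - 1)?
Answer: -8410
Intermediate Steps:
k = -10 (k = -2*5 = -10)
a(f, B) = -10
F = 841
R = 0 (R = -4 + (5*3 - 7)/2 = -4 + (15 - 7)/2 = -4 + (½)*8 = -4 + 4 = 0)
(a(-10, -29) + R)*F = (-10 + 0)*841 = -10*841 = -8410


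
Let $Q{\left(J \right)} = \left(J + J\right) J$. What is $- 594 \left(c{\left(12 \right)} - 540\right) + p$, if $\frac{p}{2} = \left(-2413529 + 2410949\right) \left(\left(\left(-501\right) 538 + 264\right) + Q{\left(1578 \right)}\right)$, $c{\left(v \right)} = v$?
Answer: $-24307899408$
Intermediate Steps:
$Q{\left(J \right)} = 2 J^{2}$ ($Q{\left(J \right)} = 2 J J = 2 J^{2}$)
$p = -24308213040$ ($p = 2 \left(-2413529 + 2410949\right) \left(\left(\left(-501\right) 538 + 264\right) + 2 \cdot 1578^{2}\right) = 2 \left(- 2580 \left(\left(-269538 + 264\right) + 2 \cdot 2490084\right)\right) = 2 \left(- 2580 \left(-269274 + 4980168\right)\right) = 2 \left(\left(-2580\right) 4710894\right) = 2 \left(-12154106520\right) = -24308213040$)
$- 594 \left(c{\left(12 \right)} - 540\right) + p = - 594 \left(12 - 540\right) - 24308213040 = \left(-594\right) \left(-528\right) - 24308213040 = 313632 - 24308213040 = -24307899408$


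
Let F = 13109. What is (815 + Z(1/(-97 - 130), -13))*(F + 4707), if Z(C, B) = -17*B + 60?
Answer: 19526336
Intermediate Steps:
Z(C, B) = 60 - 17*B
(815 + Z(1/(-97 - 130), -13))*(F + 4707) = (815 + (60 - 17*(-13)))*(13109 + 4707) = (815 + (60 + 221))*17816 = (815 + 281)*17816 = 1096*17816 = 19526336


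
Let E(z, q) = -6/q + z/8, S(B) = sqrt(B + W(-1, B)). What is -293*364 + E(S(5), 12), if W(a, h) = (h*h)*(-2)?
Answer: -213305/2 + 3*I*sqrt(5)/8 ≈ -1.0665e+5 + 0.83853*I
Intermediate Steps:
W(a, h) = -2*h**2 (W(a, h) = h**2*(-2) = -2*h**2)
S(B) = sqrt(B - 2*B**2)
E(z, q) = -6/q + z/8 (E(z, q) = -6/q + z*(1/8) = -6/q + z/8)
-293*364 + E(S(5), 12) = -293*364 + (-6/12 + sqrt(5*(1 - 2*5))/8) = -106652 + (-6*1/12 + sqrt(5*(1 - 10))/8) = -106652 + (-1/2 + sqrt(5*(-9))/8) = -106652 + (-1/2 + sqrt(-45)/8) = -106652 + (-1/2 + (3*I*sqrt(5))/8) = -106652 + (-1/2 + 3*I*sqrt(5)/8) = -213305/2 + 3*I*sqrt(5)/8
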